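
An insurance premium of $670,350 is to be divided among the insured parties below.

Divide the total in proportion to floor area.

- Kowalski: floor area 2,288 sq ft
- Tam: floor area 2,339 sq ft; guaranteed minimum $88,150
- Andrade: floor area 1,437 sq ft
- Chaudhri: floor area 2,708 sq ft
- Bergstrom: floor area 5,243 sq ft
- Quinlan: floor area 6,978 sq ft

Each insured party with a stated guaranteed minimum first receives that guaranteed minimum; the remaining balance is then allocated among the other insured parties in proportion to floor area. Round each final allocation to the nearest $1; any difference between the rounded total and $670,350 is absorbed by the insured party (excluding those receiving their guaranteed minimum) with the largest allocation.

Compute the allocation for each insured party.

Fund the minimums — Tam $88,150. Remaining pool $582,200.
Remaining pool split over remaining floor area 18,654: Kowalski 71,409.54 → $71,410; Andrade 44,849.44 → $44,849; Chaudhri 84,517.94 → $84,518; Bergstrom 163,636.46 → $163,636; Quinlan 217,786.62 → $217,787.

Kowalski: $71,410; Tam: $88,150; Andrade: $44,849; Chaudhri: $84,518; Bergstrom: $163,636; Quinlan: $217,787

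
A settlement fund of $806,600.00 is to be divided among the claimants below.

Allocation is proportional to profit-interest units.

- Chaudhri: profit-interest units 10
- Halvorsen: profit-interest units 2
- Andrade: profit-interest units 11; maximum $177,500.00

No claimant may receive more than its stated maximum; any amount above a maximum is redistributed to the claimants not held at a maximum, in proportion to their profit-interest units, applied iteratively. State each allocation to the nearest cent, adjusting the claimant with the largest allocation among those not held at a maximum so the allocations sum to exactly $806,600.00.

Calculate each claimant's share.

Chaudhri: $524,250.00; Halvorsen: $104,850.00; Andrade: $177,500.00

Total profit-interest units = 23.
Proportional shares (ignoring caps): Chaudhri 350,695.6522; Halvorsen 70,139.1304; Andrade 385,765.2174.
Cap binds for Andrade ($177,500.00); remaining pool $629,100.00 reallocated over remaining profit-interest units 12.
Remaining shares: Chaudhri 524,250.0000 → $524,250.00; Halvorsen 104,850.0000 → $104,850.00.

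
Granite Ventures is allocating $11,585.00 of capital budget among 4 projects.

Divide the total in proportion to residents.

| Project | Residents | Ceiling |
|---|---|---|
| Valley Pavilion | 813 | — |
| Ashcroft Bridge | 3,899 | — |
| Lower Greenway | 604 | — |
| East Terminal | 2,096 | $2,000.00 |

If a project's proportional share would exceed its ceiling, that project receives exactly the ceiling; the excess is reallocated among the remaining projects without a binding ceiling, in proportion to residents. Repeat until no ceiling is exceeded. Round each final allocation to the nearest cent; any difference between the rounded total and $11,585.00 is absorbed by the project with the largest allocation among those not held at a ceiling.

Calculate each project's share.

Valley Pavilion: $1,465.88 | Ashcroft Bridge: $7,030.08 | Lower Greenway: $1,089.04 | East Terminal: $2,000.00

Total residents = 7,412.
Unconstrained shares: Valley Pavilion 1,270.7238; Ashcroft Bridge 6,094.1601; Lower Greenway 944.0556; East Terminal 3,276.0604.
Cap binds for East Terminal ($2,000.00); remaining pool $9,585.00 reallocated over remaining residents 5,316.
Shares after redistribution: Valley Pavilion 1,465.8775 → $1,465.88; Ashcroft Bridge 7,030.0818 → $7,030.08; Lower Greenway 1,089.0406 → $1,089.04.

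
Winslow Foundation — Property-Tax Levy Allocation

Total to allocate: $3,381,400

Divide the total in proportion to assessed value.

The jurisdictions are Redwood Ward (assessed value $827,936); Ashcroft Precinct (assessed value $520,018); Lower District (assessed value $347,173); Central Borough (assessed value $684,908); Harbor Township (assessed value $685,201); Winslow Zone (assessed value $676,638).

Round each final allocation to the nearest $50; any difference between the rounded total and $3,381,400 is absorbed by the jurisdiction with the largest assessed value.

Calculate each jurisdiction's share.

Assessed value total: 3,741,874.
Proportional shares: Redwood Ward 827,936/3,741,874 × $3,381,400 = 748,176.66; Ashcroft Precinct 520,018/3,741,874 × $3,381,400 = 469,921.99; Lower District 347,173/3,741,874 × $3,381,400 = 313,728.04; Central Borough 684,908/3,741,874 × $3,381,400 = 618,927.28; Harbor Township 685,201/3,741,874 × $3,381,400 = 619,192.06; Winslow Zone 676,638/3,741,874 × $3,381,400 = 611,453.98.
After rounding ($50): Redwood Ward $748,200; Ashcroft Precinct $469,900; Lower District $313,750; Central Borough $618,950; Harbor Township $619,200; Winslow Zone $611,450. Sum = $3,381,450.
Difference $3,381,400 − $3,381,450 = −$50 applied to largest assessed value (Redwood Ward): Redwood Ward becomes $748,150.

Redwood Ward: $748,150 · Ashcroft Precinct: $469,900 · Lower District: $313,750 · Central Borough: $618,950 · Harbor Township: $619,200 · Winslow Zone: $611,450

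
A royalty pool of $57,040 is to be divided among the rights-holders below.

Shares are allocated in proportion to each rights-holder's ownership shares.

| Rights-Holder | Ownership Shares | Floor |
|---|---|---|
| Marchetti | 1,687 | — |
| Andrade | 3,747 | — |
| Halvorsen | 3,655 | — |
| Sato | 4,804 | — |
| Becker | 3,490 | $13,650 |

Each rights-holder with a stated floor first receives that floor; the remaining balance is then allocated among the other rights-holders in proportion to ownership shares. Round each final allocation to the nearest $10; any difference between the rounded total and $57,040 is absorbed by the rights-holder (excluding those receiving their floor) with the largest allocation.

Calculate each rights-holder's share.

Marchetti: $5,270 | Andrade: $11,700 | Halvorsen: $11,420 | Sato: $15,000 | Becker: $13,650

Minimums first: Becker $13,650. Residual $43,390.
Residual split over remaining ownership shares 13,893: Marchetti 5,268.76 → $5,270; Andrade 11,702.46 → $11,700; Halvorsen 11,415.13 → $11,420; Sato 15,003.64 → $15,000.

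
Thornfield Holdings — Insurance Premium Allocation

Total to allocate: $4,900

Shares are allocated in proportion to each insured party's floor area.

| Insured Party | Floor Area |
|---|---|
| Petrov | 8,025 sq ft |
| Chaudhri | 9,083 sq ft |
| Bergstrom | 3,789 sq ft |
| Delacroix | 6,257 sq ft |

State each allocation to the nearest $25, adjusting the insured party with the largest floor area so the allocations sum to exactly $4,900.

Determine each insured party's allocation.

Petrov: $1,450; Chaudhri: $1,650; Bergstrom: $675; Delacroix: $1,125

Floor area total: 8,025 + 9,083 + 3,789 + 6,257 = 27,154.
Unrounded shares: Petrov 1,448.13; Chaudhri 1,639.05; Bergstrom 683.73; Delacroix 1,129.09.
At nearest $25: Petrov $1,450; Chaudhri $1,650; Bergstrom $675; Delacroix $1,125. Sum = $4,900.
Sum already equals the total — no adjustment.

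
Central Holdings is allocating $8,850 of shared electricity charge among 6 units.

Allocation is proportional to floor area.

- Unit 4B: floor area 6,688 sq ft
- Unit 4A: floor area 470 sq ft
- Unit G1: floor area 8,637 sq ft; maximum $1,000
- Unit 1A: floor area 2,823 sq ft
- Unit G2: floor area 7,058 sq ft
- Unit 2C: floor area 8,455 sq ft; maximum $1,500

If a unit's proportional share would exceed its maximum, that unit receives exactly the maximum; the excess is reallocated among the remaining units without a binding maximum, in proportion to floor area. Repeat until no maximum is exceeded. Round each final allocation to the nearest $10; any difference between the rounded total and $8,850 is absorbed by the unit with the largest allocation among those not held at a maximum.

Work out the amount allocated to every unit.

Unit 4B: $2,490 · Unit 4A: $180 · Unit G1: $1,000 · Unit 1A: $1,050 · Unit G2: $2,630 · Unit 2C: $1,500

Sum of floor area: 34,131.
Proportional shares (ignoring caps): Unit 4B 1,734.17; Unit 4A 121.87; Unit G1 2,239.53; Unit 1A 731.99; Unit G2 1,830.10; Unit 2C 2,192.34.
Capped: Unit G1 ($1,000), Unit 2C ($1,500); balance $6,350 reallocated over remaining floor area 17,039.
Shares after redistribution: Unit 4B 2,492.45 → $2,490; Unit 4A 175.16 → $180; Unit 1A 1,052.06 → $1,050; Unit G2 2,630.34 → $2,630.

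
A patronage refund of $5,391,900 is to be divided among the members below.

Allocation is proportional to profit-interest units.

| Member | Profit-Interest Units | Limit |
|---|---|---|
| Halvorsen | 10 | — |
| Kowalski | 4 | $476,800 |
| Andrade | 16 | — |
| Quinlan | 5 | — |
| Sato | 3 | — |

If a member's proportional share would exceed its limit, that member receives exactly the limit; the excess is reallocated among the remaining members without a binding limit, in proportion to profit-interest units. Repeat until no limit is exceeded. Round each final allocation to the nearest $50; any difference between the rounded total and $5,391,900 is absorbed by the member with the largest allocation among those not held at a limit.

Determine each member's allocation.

Halvorsen: $1,445,600 · Kowalski: $476,800 · Andrade: $2,313,000 · Quinlan: $722,800 · Sato: $433,700

Sum of profit-interest units: 38.
Pro-rata shares before constraints: Halvorsen 1,418,921.05; Kowalski 567,568.42; Andrade 2,270,273.68; Quinlan 709,460.53; Sato 425,676.32.
Capped: Kowalski ($476,800); remaining pool $4,915,100 reallocated over remaining profit-interest units 34.
Shares after redistribution: Halvorsen 1,445,617.65 → $1,445,600; Andrade 2,312,988.24 → $2,313,000; Quinlan 722,808.82 → $722,800; Sato 433,685.29 → $433,700.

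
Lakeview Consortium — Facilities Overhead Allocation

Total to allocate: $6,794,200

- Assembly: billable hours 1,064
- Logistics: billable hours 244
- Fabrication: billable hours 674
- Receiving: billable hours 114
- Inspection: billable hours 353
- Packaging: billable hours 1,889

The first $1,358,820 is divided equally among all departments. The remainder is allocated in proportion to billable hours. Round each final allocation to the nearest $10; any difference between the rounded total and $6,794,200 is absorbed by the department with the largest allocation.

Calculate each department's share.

$1,358,820 shared equally gives $226,470 per department.
Remainder $5,435,380 by billable hours (total 4,338): Assembly 1,333,159.13 → $1,333,160; Logistics 305,724.46 → $305,720; Fabrication 844,501.18 → $844,500; Receiving 142,838.48 → $142,840; Inspection 442,298.10 → $442,300; Packaging 2,366,858.65 → $2,366,860.
Totals: Assembly $226,470 + $1,333,160 = $1,559,630; Logistics $226,470 + $305,720 = $532,190; Fabrication $226,470 + $844,500 = $1,070,970; Receiving $226,470 + $142,840 = $369,310; Inspection $226,470 + $442,300 = $668,770; Packaging $226,470 + $2,366,860 = $2,593,330.

Assembly: $1,559,630 | Logistics: $532,190 | Fabrication: $1,070,970 | Receiving: $369,310 | Inspection: $668,770 | Packaging: $2,593,330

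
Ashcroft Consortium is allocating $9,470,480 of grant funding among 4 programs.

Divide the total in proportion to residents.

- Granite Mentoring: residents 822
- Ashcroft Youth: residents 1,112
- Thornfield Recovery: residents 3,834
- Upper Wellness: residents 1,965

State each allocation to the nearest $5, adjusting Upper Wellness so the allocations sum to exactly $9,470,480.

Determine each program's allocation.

Total residents = 7,733.
Pro-rata amounts: Granite Mentoring 822/7,733 × $9,470,480 = 1,006,690.10; Ashcroft Youth 1,112/7,733 × $9,470,480 = 1,361,848.41; Thornfield Recovery 3,834/7,733 × $9,470,480 = 4,695,437.78; Upper Wellness 1,965/7,733 × $9,470,480 = 2,406,503.71.
Rounded to nearest $5: Granite Mentoring $1,006,690; Ashcroft Youth $1,361,850; Thornfield Recovery $4,695,440; Upper Wellness $2,406,505. Sum = $9,470,485.
Difference $9,470,480 − $9,470,485 = −$5 applied to Upper Wellness: Upper Wellness becomes $2,406,500.

Granite Mentoring: $1,006,690; Ashcroft Youth: $1,361,850; Thornfield Recovery: $4,695,440; Upper Wellness: $2,406,500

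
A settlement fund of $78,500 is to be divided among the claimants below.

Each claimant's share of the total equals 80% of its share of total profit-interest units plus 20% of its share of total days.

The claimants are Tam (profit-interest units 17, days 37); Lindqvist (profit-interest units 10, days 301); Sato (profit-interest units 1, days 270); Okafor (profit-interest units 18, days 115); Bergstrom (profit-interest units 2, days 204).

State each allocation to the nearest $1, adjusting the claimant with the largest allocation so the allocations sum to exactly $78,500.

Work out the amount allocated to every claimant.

Totals — profit-interest units 48, days 927.
Composite weights (80% profit-interest units + 20% days): Tam 0.2913; Lindqvist 0.2316; Sato 0.0749; Okafor 0.3248; Bergstrom 0.0773.
Raw shares: Tam 22,868.31; Lindqvist 18,181.18; Sato 5,881.15; Okafor 25,497.68; Bergstrom 6,071.68.
At nearest $1: Tam $22,868; Lindqvist $18,181; Sato $5,881; Okafor $25,498; Bergstrom $6,072. Sum = $78,500.
No rounding difference to absorb.

Tam: $22,868 · Lindqvist: $18,181 · Sato: $5,881 · Okafor: $25,498 · Bergstrom: $6,072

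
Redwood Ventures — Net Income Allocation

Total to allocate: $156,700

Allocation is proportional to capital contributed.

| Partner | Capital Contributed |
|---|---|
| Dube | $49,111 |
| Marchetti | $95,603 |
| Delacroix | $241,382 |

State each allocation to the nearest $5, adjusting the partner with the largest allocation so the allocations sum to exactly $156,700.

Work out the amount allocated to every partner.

Dube: $19,930; Marchetti: $38,800; Delacroix: $97,970

Sum of capital contributed: 386,096.
Raw shares: Dube 49,111/386,096 × $156,700 = 19,932.07; Marchetti 95,603/386,096 × $156,700 = 38,801.21; Delacroix 241,382/386,096 × $156,700 = 97,966.72.
Rounded to nearest $5: Dube $19,930; Marchetti $38,800; Delacroix $97,965. Sum = $156,695.
Difference $156,700 − $156,695 = +$5 applied to largest allocation (Delacroix): Delacroix becomes $97,970.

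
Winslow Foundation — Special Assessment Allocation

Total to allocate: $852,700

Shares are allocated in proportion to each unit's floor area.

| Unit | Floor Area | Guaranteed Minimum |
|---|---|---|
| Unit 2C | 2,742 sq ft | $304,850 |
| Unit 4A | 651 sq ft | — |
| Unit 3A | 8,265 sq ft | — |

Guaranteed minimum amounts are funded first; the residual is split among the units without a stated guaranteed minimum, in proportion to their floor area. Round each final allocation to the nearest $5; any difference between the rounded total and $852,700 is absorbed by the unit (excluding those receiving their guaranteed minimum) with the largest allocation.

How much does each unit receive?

Guaranteed amounts: Unit 2C $304,850. Residual $547,850.
Residual split over remaining floor area 8,916: Unit 4A 40,001.16 → $40,000; Unit 3A 507,848.84 → $507,850.

Unit 2C: $304,850; Unit 4A: $40,000; Unit 3A: $507,850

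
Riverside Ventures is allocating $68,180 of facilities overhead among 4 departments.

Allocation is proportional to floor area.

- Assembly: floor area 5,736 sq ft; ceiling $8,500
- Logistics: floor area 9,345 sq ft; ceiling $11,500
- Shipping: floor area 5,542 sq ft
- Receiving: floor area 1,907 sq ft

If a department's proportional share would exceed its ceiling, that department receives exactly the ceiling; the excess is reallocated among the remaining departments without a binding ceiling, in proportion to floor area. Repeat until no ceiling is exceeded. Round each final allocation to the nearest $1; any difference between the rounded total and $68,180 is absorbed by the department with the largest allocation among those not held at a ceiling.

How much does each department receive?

Total floor area = 22,530.
Unconstrained shares: Assembly 17,358.21; Logistics 28,279.72; Shipping 16,771.13; Receiving 5,770.94.
Capped: Assembly ($8,500), Logistics ($11,500); remaining pool $48,180 reallocated over remaining floor area 7,449.
Shares after redistribution: Shipping 35,845.56 → $35,846; Receiving 12,334.44 → $12,334.

Assembly: $8,500 · Logistics: $11,500 · Shipping: $35,846 · Receiving: $12,334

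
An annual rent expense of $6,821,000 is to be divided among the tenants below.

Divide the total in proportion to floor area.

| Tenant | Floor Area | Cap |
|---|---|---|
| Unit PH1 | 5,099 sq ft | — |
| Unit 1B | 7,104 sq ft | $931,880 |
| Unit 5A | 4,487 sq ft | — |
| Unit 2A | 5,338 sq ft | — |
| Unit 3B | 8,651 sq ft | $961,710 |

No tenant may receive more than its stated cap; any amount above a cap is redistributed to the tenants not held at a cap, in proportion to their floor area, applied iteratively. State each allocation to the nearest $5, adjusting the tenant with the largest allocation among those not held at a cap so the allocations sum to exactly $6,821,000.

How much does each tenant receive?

Floor area total: 30,679.
Pro-rata shares before constraints: Unit PH1 1,133,683.59; Unit 1B 1,579,464.26; Unit 5A 997,614.88; Unit 2A 1,186,821.54; Unit 3B 1,923,415.72.
Held at cap: Unit 1B ($931,880), Unit 3B ($961,710); remaining pool $4,927,410 reallocated over remaining floor area 14,924.
Shares after redistribution: Unit PH1 1,683,520.74 → $1,683,520; Unit 5A 1,481,458.64 → $1,481,460; Unit 2A 1,762,430.62 → $1,762,430.

Unit PH1: $1,683,520; Unit 1B: $931,880; Unit 5A: $1,481,460; Unit 2A: $1,762,430; Unit 3B: $961,710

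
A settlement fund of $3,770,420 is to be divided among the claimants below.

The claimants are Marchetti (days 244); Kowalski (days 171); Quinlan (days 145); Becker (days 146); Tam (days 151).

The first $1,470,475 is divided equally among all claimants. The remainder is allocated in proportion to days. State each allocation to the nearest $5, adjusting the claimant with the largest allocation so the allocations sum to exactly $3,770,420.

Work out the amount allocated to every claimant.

Marchetti: $948,920 · Kowalski: $753,010 · Quinlan: $683,235 · Becker: $685,920 · Tam: $699,335

Equal tier: $1,470,475 ÷ 5 = $294,095 apiece.
Remainder $2,299,945 by days (total 857): Marchetti 654,826.81 → $654,825; Kowalski 458,915.51 → $458,915; Quinlan 389,138.89 → $389,140; Becker 391,822.60 → $391,825; Tam 405,241.18 → $405,240.
Totals: Marchetti $294,095 + $654,825 = $948,920; Kowalski $294,095 + $458,915 = $753,010; Quinlan $294,095 + $389,140 = $683,235; Becker $294,095 + $391,825 = $685,920; Tam $294,095 + $405,240 = $699,335.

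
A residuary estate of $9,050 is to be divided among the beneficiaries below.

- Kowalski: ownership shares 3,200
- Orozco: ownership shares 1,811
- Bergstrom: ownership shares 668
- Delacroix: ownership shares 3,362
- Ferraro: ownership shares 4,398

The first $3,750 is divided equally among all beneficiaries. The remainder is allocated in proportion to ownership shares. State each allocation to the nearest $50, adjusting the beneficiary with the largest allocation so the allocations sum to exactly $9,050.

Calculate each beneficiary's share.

Kowalski: $2,000 · Orozco: $1,450 · Bergstrom: $1,000 · Delacroix: $2,100 · Ferraro: $2,500

First tranche $3,750 split equally: $750 each.
Remainder $5,300 by ownership shares (total 13,439): Kowalski 1,262.00 → $1,250; Orozco 714.21 → $700; Bergstrom 263.44 → $250; Delacroix 1,325.89 → $1,350; Ferraro 1,734.46 → $1,750.
Totals: Kowalski $750 + $1,250 = $2,000; Orozco $750 + $700 = $1,450; Bergstrom $750 + $250 = $1,000; Delacroix $750 + $1,350 = $2,100; Ferraro $750 + $1,750 = $2,500.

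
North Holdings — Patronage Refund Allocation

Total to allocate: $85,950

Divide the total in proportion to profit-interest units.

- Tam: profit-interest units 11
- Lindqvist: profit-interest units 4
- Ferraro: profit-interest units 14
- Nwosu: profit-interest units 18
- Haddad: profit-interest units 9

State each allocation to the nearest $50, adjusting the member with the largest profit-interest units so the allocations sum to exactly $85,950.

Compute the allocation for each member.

Profit-interest units total: 56.
Unrounded shares: Tam 11/56 × $85,950 = 16,883.04; Lindqvist 4/56 × $85,950 = 6,139.29; Ferraro 14/56 × $85,950 = 21,487.50; Nwosu 18/56 × $85,950 = 27,626.79; Haddad 9/56 × $85,950 = 13,813.39.
After rounding ($50): Tam $16,900; Lindqvist $6,150; Ferraro $21,500; Nwosu $27,650; Haddad $13,800. Sum = $86,000.
Difference $85,950 − $86,000 = −$50 applied to largest profit-interest units (Nwosu): Nwosu becomes $27,600.

Tam: $16,900 | Lindqvist: $6,150 | Ferraro: $21,500 | Nwosu: $27,600 | Haddad: $13,800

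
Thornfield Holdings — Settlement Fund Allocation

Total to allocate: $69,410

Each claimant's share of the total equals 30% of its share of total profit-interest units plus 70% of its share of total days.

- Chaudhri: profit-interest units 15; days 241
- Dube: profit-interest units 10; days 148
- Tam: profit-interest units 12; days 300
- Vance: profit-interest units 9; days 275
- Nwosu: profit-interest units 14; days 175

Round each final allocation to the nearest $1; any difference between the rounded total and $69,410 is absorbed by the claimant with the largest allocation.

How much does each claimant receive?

Totals — profit-interest units 60, days 1,139.
Combined weights (30% profit-interest units + 70% days): Chaudhri 0.2231; Dube 0.1410; Tam 0.2444; Vance 0.2140; Nwosu 0.1776.
Pro-rata amounts: Chaudhri 15,486.23; Dube 9,783.82; Tam 16,961.88; Vance 14,854.29; Nwosu 12,323.78.
At nearest $1: Chaudhri $15,486; Dube $9,784; Tam $16,962; Vance $14,854; Nwosu $12,324. Sum = $69,410.
No rounding difference to absorb.

Chaudhri: $15,486; Dube: $9,784; Tam: $16,962; Vance: $14,854; Nwosu: $12,324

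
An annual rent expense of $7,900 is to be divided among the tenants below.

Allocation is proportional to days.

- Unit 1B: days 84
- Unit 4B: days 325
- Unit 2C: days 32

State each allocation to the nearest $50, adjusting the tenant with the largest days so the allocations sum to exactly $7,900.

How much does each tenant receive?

Days total: 84 + 325 + 32 = 441.
Proportional shares: Unit 1B 1,504.76; Unit 4B 5,822.00; Unit 2C 573.24.
Rounded to nearest $50: Unit 1B $1,500; Unit 4B $5,800; Unit 2C $550. Sum = $7,850.
Difference $7,900 − $7,850 = +$50 applied to largest days (Unit 4B): Unit 4B becomes $5,850.

Unit 1B: $1,500; Unit 4B: $5,850; Unit 2C: $550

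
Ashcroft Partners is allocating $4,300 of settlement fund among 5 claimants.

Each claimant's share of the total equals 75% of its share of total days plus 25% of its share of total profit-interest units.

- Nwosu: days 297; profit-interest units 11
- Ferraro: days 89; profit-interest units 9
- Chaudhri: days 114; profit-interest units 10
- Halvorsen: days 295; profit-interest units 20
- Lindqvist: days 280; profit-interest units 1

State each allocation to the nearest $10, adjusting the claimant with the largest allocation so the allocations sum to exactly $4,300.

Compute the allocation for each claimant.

Days total 1,075; profit-interest units total 51.
Composite weights (75% days + 25% profit-interest units): Nwosu 0.2611; Ferraro 0.1062; Chaudhri 0.1286; Halvorsen 0.3039; Lindqvist 0.2003.
Unrounded shares: Nwosu 1,122.86; Ferraro 456.71; Chaudhri 552.78; Halvorsen 1,306.57; Lindqvist 861.08.
After rounding ($10): Nwosu $1,120; Ferraro $460; Chaudhri $550; Halvorsen $1,310; Lindqvist $860. Sum = $4,300.
No rounding difference to absorb.

Nwosu: $1,120 | Ferraro: $460 | Chaudhri: $550 | Halvorsen: $1,310 | Lindqvist: $860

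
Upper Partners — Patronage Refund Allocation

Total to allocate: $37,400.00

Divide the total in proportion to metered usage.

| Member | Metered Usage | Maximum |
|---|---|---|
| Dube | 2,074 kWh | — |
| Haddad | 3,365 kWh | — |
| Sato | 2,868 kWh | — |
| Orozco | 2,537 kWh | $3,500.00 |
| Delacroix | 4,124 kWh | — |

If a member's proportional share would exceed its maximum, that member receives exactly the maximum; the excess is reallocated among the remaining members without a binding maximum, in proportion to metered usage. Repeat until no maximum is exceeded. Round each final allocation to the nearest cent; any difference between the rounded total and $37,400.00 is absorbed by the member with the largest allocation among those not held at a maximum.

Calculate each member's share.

Dube: $5,655.91 · Haddad: $9,176.53 · Sato: $7,821.19 · Orozco: $3,500.00 · Delacroix: $11,246.37

Sum of metered usage: 14,968.
Pro-rata shares before constraints: Dube 5,182.2288; Haddad 8,408.0037; Sato 7,166.1678; Orozco 6,339.1101; Delacroix 10,304.4896.
Held at cap: Orozco ($3,500.00); balance $33,900.00 reallocated over remaining metered usage 12,431.
Redistributed shares: Dube 5,655.9086 → $5,655.91; Haddad 9,176.5345 → $9,176.53; Sato 7,821.1890 → $7,821.19; Delacroix 11,246.3680 → $11,246.37.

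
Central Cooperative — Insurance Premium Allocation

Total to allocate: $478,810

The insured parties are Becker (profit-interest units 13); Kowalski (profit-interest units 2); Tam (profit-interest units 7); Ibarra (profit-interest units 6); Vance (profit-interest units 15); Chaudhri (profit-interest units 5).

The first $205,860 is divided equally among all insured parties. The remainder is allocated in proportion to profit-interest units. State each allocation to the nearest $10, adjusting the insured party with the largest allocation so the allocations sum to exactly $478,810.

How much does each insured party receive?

$205,860 shared equally gives $34,310 per insured party.
Remainder $272,950 by profit-interest units (total 48): Becker 73,923.96 → $73,920; Kowalski 11,372.92 → $11,370; Tam 39,805.21 → $39,810; Ibarra 34,118.75 → $34,120; Vance 85,296.88 → $85,300; Chaudhri 28,432.29 → $28,430.
Totals: Becker $34,310 + $73,920 = $108,230; Kowalski $34,310 + $11,370 = $45,680; Tam $34,310 + $39,810 = $74,120; Ibarra $34,310 + $34,120 = $68,430; Vance $34,310 + $85,300 = $119,610; Chaudhri $34,310 + $28,430 = $62,740.

Becker: $108,230 · Kowalski: $45,680 · Tam: $74,120 · Ibarra: $68,430 · Vance: $119,610 · Chaudhri: $62,740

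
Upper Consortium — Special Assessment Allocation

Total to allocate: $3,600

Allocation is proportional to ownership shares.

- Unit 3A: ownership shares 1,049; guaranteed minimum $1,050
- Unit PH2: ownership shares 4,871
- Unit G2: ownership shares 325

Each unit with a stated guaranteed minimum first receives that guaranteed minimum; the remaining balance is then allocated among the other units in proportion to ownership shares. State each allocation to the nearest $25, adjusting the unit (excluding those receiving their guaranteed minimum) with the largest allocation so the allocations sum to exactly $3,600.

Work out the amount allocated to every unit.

Unit 3A: $1,050 · Unit PH2: $2,400 · Unit G2: $150

Fund the minimums — Unit 3A $1,050. Balance $2,550.
Balance split over remaining ownership shares 5,196: Unit PH2 2,390.50 → $2,400; Unit G2 159.50 → $150.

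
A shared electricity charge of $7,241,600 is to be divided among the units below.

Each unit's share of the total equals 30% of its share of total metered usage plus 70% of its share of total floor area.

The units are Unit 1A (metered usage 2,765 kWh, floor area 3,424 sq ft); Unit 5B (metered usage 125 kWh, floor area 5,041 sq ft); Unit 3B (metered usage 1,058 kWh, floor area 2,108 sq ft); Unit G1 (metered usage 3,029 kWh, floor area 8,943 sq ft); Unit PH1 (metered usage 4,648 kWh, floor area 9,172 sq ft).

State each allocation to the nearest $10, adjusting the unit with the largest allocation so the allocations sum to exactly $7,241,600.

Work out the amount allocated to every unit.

Unit 1A: $1,121,740 | Unit 5B: $914,100 | Unit 3B: $570,200 | Unit G1: $2,146,270 | Unit PH1: $2,489,290

Metered usage total 11,625; floor area total 28,688.
Blended shares (30% metered usage + 70% floor area): Unit 1A 0.1549; Unit 5B 0.1262; Unit 3B 0.0787; Unit G1 0.2964; Unit PH1 0.3437.
Unrounded shares: Unit 1A 1,121,738.08; Unit 5B 914,095.98; Unit 3B 570,199.00; Unit G1 2,146,272.16; Unit PH1 2,489,294.78.
At nearest $10: Unit 1A $1,121,740; Unit 5B $914,100; Unit 3B $570,200; Unit G1 $2,146,270; Unit PH1 $2,489,290. Sum = $7,241,600.
Rounded total matches; no reconciliation needed.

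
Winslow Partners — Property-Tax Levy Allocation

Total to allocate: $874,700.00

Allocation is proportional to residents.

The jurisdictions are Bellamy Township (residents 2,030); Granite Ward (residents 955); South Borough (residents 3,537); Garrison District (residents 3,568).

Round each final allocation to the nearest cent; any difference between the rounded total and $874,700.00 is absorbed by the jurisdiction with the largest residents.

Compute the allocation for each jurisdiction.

Combined residents = 2,030 + 955 + 3,537 + 3,568 = 10,090.
Unrounded shares: Bellamy Township 175,980.2775; Granite Ward 82,788.7512; South Borough 306,621.7939; Garrison District 309,309.1774.
Rounded to nearest cent: Bellamy Township $175,980.28; Granite Ward $82,788.75; South Borough $306,621.79; Garrison District $309,309.18. Sum = $874,700.00.
No rounding difference to absorb.

Bellamy Township: $175,980.28 · Granite Ward: $82,788.75 · South Borough: $306,621.79 · Garrison District: $309,309.18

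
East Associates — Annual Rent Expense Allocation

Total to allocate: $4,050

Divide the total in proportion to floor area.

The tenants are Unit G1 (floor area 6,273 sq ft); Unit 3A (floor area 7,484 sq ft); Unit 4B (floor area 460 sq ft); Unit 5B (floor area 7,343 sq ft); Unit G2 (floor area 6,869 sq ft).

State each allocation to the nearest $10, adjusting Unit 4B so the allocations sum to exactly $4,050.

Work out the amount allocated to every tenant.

Combined floor area = 28,429.
Unrounded shares: Unit G1 6,273/28,429 × $4,050 = 893.65; Unit 3A 7,484/28,429 × $4,050 = 1,066.17; Unit 4B 460/28,429 × $4,050 = 65.53; Unit 5B 7,343/28,429 × $4,050 = 1,046.08; Unit G2 6,869/28,429 × $4,050 = 978.56.
Rounded to nearest $10: Unit G1 $890; Unit 3A $1,070; Unit 4B $70; Unit 5B $1,050; Unit G2 $980. Sum = $4,060.
Difference $4,050 − $4,060 = −$10 applied to Unit 4B: Unit 4B becomes $60.

Unit G1: $890 | Unit 3A: $1,070 | Unit 4B: $60 | Unit 5B: $1,050 | Unit G2: $980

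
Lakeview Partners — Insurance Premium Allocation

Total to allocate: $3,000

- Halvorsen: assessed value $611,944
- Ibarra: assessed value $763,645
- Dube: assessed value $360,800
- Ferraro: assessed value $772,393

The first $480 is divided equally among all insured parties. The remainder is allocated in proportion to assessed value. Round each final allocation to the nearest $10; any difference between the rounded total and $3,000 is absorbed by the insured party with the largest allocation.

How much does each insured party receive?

Halvorsen: $730 · Ibarra: $890 · Dube: $480 · Ferraro: $900

Equal tier: $480 ÷ 4 = $120 apiece.
Remainder $2,520 by assessed value (total 2,508,782): Halvorsen 614.68 → $610; Ibarra 767.06 → $770; Dube 362.41 → $360; Ferraro 775.85 → $780.
Totals: Halvorsen $120 + $610 = $730; Ibarra $120 + $770 = $890; Dube $120 + $360 = $480; Ferraro $120 + $780 = $900.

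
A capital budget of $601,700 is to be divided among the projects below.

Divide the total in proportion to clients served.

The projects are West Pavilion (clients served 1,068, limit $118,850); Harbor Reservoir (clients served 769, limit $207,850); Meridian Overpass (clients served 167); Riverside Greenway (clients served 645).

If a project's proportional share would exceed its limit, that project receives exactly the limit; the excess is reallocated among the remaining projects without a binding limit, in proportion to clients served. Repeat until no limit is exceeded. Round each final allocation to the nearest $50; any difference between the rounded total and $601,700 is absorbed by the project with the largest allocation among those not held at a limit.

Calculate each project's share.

West Pavilion: $118,850; Harbor Reservoir: $207,850; Meridian Overpass: $56,550; Riverside Greenway: $218,450

Clients served total: 2,649.
Pro-rata shares before constraints: West Pavilion 242,588.00; Harbor Reservoir 174,672.44; Meridian Overpass 37,932.77; Riverside Greenway 146,506.80.
Cap binds for West Pavilion ($118,850); balance $482,850 reallocated over remaining clients served 1,581.
Cap binds for Harbor Reservoir ($207,850); balance $275,000 reallocated over remaining clients served 812.
Redistributed shares: Meridian Overpass 56,557.88 → $56,550; Riverside Greenway 218,442.12 → $218,450.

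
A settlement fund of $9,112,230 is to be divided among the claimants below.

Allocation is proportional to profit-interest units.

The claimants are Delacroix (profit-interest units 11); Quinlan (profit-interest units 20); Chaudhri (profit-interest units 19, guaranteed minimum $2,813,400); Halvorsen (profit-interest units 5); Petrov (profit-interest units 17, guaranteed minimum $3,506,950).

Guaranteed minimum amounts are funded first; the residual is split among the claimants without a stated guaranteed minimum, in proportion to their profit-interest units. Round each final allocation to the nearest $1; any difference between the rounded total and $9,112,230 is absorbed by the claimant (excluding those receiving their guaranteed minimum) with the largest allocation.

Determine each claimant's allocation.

Delacroix: $853,074 · Quinlan: $1,551,045 · Chaudhri: $2,813,400 · Halvorsen: $387,761 · Petrov: $3,506,950

Guaranteed amounts: Chaudhri $2,813,400; Petrov $3,506,950. Balance $2,791,880.
Balance split over remaining profit-interest units 36: Delacroix 853,074.44 → $853,074; Quinlan 1,551,044.44 → $1,551,044; Halvorsen 387,761.11 → $387,761.
Rounding difference +$1 applied to Quinlan → $1,551,045.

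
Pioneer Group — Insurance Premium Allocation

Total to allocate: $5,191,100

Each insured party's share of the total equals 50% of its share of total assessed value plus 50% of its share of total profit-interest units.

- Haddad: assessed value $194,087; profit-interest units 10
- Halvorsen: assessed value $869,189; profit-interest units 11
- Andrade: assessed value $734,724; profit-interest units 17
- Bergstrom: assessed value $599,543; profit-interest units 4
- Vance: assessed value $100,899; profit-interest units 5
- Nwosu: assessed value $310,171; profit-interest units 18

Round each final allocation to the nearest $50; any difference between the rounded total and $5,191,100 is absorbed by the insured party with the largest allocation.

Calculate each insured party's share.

Haddad: $578,700 · Halvorsen: $1,242,500 · Andrade: $1,357,800 · Bergstrom: $713,800 · Vance: $292,900 · Nwosu: $1,005,400

Assessed value total 2,808,613; profit-interest units total 65.
Combined weights (50% assessed value + 50% profit-interest units): Haddad 0.1115; Halvorsen 0.2394; Andrade 0.2616; Bergstrom 0.1375; Vance 0.0564; Nwosu 0.1937.
Unrounded shares: Haddad 578,678.83; Halvorsen 1,242,498.74; Andrade 1,357,823.57; Bergstrom 713,787.48; Vance 292,902.44; Nwosu 1,005,408.94.
At nearest $50: Haddad $578,700; Halvorsen $1,242,500; Andrade $1,357,800; Bergstrom $713,800; Vance $292,900; Nwosu $1,005,400. Sum = $5,191,100.
Sum already equals the total — no adjustment.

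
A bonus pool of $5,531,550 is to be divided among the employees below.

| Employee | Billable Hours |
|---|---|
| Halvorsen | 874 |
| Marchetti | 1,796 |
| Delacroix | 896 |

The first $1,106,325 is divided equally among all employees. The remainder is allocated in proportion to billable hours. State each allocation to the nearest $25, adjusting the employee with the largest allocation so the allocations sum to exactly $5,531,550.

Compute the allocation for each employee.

Equal tier: $1,106,325 ÷ 3 = $368,775 apiece.
Remainder $4,425,225 by billable hours (total 3,566): Halvorsen 1,084,589.64 → $1,084,600; Marchetti 2,228,744.84 → $2,228,750; Delacroix 1,111,890.52 → $1,111,900.
Rounding difference −$25 on remainder applied to Marchetti.
Totals: Halvorsen $368,775 + $1,084,600 = $1,453,375; Marchetti $368,775 + $2,228,725 = $2,597,500; Delacroix $368,775 + $1,111,900 = $1,480,675.

Halvorsen: $1,453,375 · Marchetti: $2,597,500 · Delacroix: $1,480,675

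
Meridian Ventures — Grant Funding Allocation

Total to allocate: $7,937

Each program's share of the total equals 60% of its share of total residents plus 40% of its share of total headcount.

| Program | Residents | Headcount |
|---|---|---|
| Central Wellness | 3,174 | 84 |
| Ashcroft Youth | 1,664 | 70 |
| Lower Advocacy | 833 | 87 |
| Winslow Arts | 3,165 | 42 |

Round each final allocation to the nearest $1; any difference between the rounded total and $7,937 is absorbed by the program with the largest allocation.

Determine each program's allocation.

Central Wellness: $2,653 | Ashcroft Youth: $1,682 | Lower Advocacy: $1,425 | Winslow Arts: $2,177

Residents total 8,836; headcount total 283.
Combined weights (60% residents + 40% headcount): Central Wellness 0.3343; Ashcroft Youth 0.2119; Lower Advocacy 0.1795; Winslow Arts 0.2743.
Pro-rata amounts: Central Wellness 2,652.98; Ashcroft Youth 1,682.11; Lower Advocacy 1,424.95; Winslow Arts 2,176.96.
Rounded to nearest $1: Central Wellness $2,653; Ashcroft Youth $1,682; Lower Advocacy $1,425; Winslow Arts $2,177. Sum = $7,937.
Rounded total matches; no reconciliation needed.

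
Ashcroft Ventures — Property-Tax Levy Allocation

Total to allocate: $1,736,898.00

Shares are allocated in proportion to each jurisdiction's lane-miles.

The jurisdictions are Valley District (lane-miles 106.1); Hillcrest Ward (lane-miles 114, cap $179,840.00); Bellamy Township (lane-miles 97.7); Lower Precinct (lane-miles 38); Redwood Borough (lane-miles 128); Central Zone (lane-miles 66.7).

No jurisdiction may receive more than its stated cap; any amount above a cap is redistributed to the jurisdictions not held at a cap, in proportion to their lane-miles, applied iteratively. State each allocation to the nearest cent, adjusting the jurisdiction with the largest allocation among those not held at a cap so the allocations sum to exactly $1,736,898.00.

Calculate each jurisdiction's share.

Valley District: $378,473.89; Hillcrest Ward: $179,840.00; Bellamy Township: $348,509.89; Lower Precinct: $135,551.44; Redwood Borough: $456,594.33; Central Zone: $237,928.45

Lane-miles total: 550.5.
Unconstrained shares: Valley District 334,759.0877; Hillcrest Ward 359,684.5995; Bellamy Township 308,256.0120; Lower Precinct 119,894.8665; Redwood Borough 403,856.3924; Central Zone 210,447.0420.
Capped: Hillcrest Ward ($179,840.00); residual $1,557,058.00 reallocated over remaining lane-miles 436.5.
Remaining shares: Valley District 378,473.8919 → $378,473.89; Bellamy Township 348,509.8891 → $348,509.89; Lower Precinct 135,551.4410 → $135,551.44; Redwood Borough 456,594.3276 → $456,594.33; Central Zone 237,928.4504 → $237,928.45.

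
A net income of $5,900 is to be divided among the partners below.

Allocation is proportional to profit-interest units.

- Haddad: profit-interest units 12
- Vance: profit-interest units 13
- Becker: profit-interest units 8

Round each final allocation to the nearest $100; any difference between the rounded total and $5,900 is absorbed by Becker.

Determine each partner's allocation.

Sum of profit-interest units: 33.
Proportional shares: Haddad 12/33 × $5,900 = 2,145.45; Vance 13/33 × $5,900 = 2,324.24; Becker 8/33 × $5,900 = 1,430.30.
At nearest $100: Haddad $2,100; Vance $2,300; Becker $1,400. Sum = $5,800.
Difference $5,900 − $5,800 = +$100 applied to Becker: Becker becomes $1,500.

Haddad: $2,100 · Vance: $2,300 · Becker: $1,500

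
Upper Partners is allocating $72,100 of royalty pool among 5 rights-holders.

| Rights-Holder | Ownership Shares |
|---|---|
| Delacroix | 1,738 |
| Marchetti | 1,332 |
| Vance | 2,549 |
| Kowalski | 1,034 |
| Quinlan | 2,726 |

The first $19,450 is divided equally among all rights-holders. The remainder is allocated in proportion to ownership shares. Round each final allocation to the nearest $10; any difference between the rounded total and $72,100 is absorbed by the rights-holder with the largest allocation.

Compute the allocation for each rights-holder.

Delacroix: $13,650 | Marchetti: $11,370 | Vance: $18,200 | Kowalski: $9,690 | Quinlan: $19,190

First tranche $19,450 split equally: $3,890 each.
Remainder $52,650 by ownership shares (total 9,379): Delacroix 9,756.45 → $9,760; Marchetti 7,477.32 → $7,480; Vance 14,309.08 → $14,310; Kowalski 5,804.47 → $5,800; Quinlan 15,302.69 → $15,300.
Totals: Delacroix $3,890 + $9,760 = $13,650; Marchetti $3,890 + $7,480 = $11,370; Vance $3,890 + $14,310 = $18,200; Kowalski $3,890 + $5,800 = $9,690; Quinlan $3,890 + $15,300 = $19,190.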